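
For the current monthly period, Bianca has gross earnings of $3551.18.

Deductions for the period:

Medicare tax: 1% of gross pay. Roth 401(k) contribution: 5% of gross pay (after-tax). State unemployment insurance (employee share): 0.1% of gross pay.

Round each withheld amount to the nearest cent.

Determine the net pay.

State unemployment insurance (employee share): $3551.18 × 0.001 = $3.55
Medicare tax: $3551.18 × 0.01 = $35.51
Roth 401(k) contribution: $3551.18 × 0.05 = $177.56
Total deductions = $3.55 + $35.51 + $177.56 = $216.62
Net pay = $3551.18 − $216.62 = $3334.56

$3334.56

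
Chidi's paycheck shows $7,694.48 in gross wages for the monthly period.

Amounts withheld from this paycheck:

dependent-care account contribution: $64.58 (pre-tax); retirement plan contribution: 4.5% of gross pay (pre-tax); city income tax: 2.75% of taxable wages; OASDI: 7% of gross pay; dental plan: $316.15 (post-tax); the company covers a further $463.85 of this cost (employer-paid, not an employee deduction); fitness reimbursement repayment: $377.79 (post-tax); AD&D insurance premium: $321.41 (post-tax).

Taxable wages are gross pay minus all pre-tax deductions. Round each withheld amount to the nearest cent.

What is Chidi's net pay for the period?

$5,529.39

Dependent-care account contribution: $64.58
Retirement plan contribution: $7,694.48 × 0.045 = $346.25
Pre-tax total = $64.58 + $346.25 = $410.83
Taxable wages = $7,694.48 − $410.83 = $7,283.65
City income tax: $7,283.65 × 0.0275 = $200.30
OASDI: $7,694.48 × 0.07 = $538.61
Dental plan: $316.15
Fitness reimbursement repayment: $377.79
AD&D insurance premium: $321.41
(Employer's $463.85 toward dental plan is not withheld from the employee.)
Total deductions = $64.58 + $346.25 + $200.30 + $538.61 + $316.15 + $377.79 + $321.41 = $2,165.09
Net pay = $7,694.48 − $2,165.09 = $5,529.39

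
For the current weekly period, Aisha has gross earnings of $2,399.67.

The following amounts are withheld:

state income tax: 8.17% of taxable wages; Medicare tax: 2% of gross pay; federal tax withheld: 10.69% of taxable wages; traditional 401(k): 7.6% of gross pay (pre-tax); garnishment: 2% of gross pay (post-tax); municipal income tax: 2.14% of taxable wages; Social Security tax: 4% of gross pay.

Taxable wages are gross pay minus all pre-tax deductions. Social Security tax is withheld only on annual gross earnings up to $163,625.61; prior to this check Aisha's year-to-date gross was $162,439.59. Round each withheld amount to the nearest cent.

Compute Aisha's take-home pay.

$1,608.25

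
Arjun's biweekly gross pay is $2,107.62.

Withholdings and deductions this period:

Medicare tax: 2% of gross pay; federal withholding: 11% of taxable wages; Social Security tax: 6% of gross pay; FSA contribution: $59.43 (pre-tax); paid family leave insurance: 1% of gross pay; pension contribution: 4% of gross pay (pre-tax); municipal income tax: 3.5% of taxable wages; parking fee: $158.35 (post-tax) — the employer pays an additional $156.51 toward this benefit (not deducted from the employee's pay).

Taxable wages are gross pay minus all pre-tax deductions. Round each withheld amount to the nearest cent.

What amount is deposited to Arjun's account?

$1,331.08

FSA contribution: $59.43
Pension contribution: $2,107.62 × 0.04 = $84.30
Pre-tax total = $59.43 + $84.30 = $143.73
Taxable wages = $2,107.62 − $143.73 = $1,963.89
Federal withholding: $1,963.89 × 0.11 = $216.03
Municipal income tax: $1,963.89 × 0.035 = $68.74
Medicare tax: $2,107.62 × 0.02 = $42.15
Paid family leave insurance: $2,107.62 × 0.01 = $21.08
Social Security tax: $2,107.62 × 0.06 = $126.46
Parking fee: $158.35
(Employer's $156.51 toward parking fee is not withheld from the employee.)
Total deductions = $59.43 + $84.30 + $216.03 + $68.74 + $42.15 + $21.08 + $126.46 + $158.35 = $776.54
Net pay = $2,107.62 − $776.54 = $1,331.08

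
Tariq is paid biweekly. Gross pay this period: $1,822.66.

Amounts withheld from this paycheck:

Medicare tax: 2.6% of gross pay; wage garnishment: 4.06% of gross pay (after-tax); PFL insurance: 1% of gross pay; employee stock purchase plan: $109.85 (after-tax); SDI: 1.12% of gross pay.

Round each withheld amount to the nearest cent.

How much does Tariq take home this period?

SDI: $1,822.66 × 0.0112 = $20.41
PFL insurance: $1,822.66 × 0.01 = $18.23
Medicare tax: $1,822.66 × 0.026 = $47.39
Employee stock purchase plan: $109.85
Wage garnishment: $1,822.66 × 0.0406 = $74.00
Total deductions = $20.41 + $18.23 + $47.39 + $109.85 + $74.00 = $269.88
Net pay = $1,822.66 − $269.88 = $1,552.78

$1,552.78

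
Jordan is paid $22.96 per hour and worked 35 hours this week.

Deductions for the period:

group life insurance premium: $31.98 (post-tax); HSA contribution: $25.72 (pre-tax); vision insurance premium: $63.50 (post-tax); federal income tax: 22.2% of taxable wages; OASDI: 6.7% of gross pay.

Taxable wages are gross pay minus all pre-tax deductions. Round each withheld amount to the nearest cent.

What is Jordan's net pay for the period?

$455.87

Gross pay: 35 × $22.96 = $803.60
HSA contribution: $25.72
Taxable wages = $803.60 − $25.72 = $777.88
Federal income tax: $777.88 × 0.222 = $172.69
OASDI: $803.60 × 0.067 = $53.84
Vision insurance premium: $63.50
Group life insurance premium: $31.98
Total deductions = $25.72 + $172.69 + $53.84 + $63.50 + $31.98 = $347.73
Net pay = $803.60 − $347.73 = $455.87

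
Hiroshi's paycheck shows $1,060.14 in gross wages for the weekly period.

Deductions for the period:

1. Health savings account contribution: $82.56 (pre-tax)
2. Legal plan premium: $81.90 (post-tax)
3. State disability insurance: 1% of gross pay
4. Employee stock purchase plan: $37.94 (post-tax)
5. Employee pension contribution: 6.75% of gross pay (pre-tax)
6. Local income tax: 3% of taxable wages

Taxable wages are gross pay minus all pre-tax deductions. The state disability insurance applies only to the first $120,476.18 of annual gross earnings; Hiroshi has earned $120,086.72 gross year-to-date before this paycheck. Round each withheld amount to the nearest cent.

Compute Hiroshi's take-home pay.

$755.11

Employee pension contribution: $1,060.14 × 0.0675 = $71.56
Health savings account contribution: $82.56
Pre-tax total = $71.56 + $82.56 = $154.12
Taxable wages = $1,060.14 − $154.12 = $906.02
Local income tax: $906.02 × 0.03 = $27.18
State disability insurance: only $120,476.18 − $120,086.72 = $389.46 of this check is subject → $389.46 × 0.01 = $3.89
Employee stock purchase plan: $37.94
Legal plan premium: $81.90
Total deductions = $71.56 + $82.56 + $27.18 + $3.89 + $37.94 + $81.90 = $305.03
Net pay = $1,060.14 − $305.03 = $755.11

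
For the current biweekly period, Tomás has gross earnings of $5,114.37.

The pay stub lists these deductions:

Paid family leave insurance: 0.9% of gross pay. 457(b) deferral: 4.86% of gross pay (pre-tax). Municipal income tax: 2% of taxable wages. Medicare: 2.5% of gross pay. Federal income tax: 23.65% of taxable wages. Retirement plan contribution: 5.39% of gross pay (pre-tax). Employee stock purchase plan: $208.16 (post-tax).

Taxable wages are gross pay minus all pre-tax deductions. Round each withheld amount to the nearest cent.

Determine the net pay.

Retirement plan contribution: $5,114.37 × 0.0539 = $275.66
457(b) deferral: $5,114.37 × 0.0486 = $248.56
Pre-tax total = $275.66 + $248.56 = $524.22
Taxable wages = $5,114.37 − $524.22 = $4,590.15
Federal income tax: $4,590.15 × 0.2365 = $1,085.57
Municipal income tax: $4,590.15 × 0.02 = $91.80
Paid family leave insurance: $5,114.37 × 0.009 = $46.03
Medicare: $5,114.37 × 0.025 = $127.86
Employee stock purchase plan: $208.16
Total deductions = $275.66 + $248.56 + $1,085.57 + $91.80 + $46.03 + $127.86 + $208.16 = $2,083.64
Net pay = $5,114.37 − $2,083.64 = $3,030.73

$3,030.73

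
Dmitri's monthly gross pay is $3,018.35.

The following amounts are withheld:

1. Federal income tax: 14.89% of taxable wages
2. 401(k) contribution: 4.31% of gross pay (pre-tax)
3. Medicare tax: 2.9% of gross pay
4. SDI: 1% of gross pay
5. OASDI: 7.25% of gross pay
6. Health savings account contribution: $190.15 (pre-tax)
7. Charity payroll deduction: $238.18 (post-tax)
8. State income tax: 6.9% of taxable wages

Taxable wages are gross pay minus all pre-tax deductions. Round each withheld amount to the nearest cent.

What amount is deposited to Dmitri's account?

401(k) contribution: $3,018.35 × 0.0431 = $130.09
Health savings account contribution: $190.15
Pre-tax total = $130.09 + $190.15 = $320.24
Taxable wages = $3,018.35 − $320.24 = $2,698.11
State income tax: $2,698.11 × 0.069 = $186.17
Federal income tax: $2,698.11 × 0.1489 = $401.75
OASDI: $3,018.35 × 0.0725 = $218.83
SDI: $3,018.35 × 0.01 = $30.18
Medicare tax: $3,018.35 × 0.029 = $87.53
Charity payroll deduction: $238.18
Total deductions = $130.09 + $190.15 + $186.17 + $401.75 + $218.83 + $30.18 + $87.53 + $238.18 = $1,482.88
Net pay = $3,018.35 − $1,482.88 = $1,535.47

$1,535.47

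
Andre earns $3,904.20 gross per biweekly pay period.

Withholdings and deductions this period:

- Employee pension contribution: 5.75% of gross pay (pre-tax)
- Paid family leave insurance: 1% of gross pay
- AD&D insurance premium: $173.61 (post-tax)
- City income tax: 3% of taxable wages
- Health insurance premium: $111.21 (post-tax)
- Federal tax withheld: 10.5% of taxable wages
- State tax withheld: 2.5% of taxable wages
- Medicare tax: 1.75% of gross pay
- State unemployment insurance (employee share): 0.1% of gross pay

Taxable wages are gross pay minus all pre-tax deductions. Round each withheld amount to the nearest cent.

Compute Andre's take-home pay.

Employee pension contribution: $3,904.20 × 0.0575 = $224.49
Taxable wages = $3,904.20 − $224.49 = $3,679.71
Federal tax withheld: $3,679.71 × 0.105 = $386.37
State tax withheld: $3,679.71 × 0.025 = $91.99
City income tax: $3,679.71 × 0.03 = $110.39
Paid family leave insurance: $3,904.20 × 0.01 = $39.04
Medicare tax: $3,904.20 × 0.0175 = $68.32
State unemployment insurance (employee share): $3,904.20 × 0.001 = $3.90
Health insurance premium: $111.21
AD&D insurance premium: $173.61
Total deductions = $224.49 + $386.37 + $91.99 + $110.39 + $39.04 + $68.32 + $3.90 + $111.21 + $173.61 = $1,209.32
Net pay = $3,904.20 − $1,209.32 = $2,694.88

$2,694.88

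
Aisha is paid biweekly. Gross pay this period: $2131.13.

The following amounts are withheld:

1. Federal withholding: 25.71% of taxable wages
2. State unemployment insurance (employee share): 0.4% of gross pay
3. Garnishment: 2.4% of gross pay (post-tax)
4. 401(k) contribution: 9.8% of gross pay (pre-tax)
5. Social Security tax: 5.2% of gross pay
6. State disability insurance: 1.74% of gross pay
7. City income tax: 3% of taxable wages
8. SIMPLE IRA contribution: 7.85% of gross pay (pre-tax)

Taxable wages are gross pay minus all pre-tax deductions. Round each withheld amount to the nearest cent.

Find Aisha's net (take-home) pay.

$1043.56

SIMPLE IRA contribution: $2131.13 × 0.0785 = $167.29
401(k) contribution: $2131.13 × 0.098 = $208.85
Pre-tax total = $167.29 + $208.85 = $376.14
Taxable wages = $2131.13 − $376.14 = $1754.99
Federal withholding: $1754.99 × 0.2571 = $451.21
City income tax: $1754.99 × 0.03 = $52.65
Social Security tax: $2131.13 × 0.052 = $110.82
State unemployment insurance (employee share): $2131.13 × 0.004 = $8.52
State disability insurance: $2131.13 × 0.0174 = $37.08
Garnishment: $2131.13 × 0.024 = $51.15
Total deductions = $167.29 + $208.85 + $451.21 + $52.65 + $110.82 + $8.52 + $37.08 + $51.15 = $1087.57
Net pay = $2131.13 − $1087.57 = $1043.56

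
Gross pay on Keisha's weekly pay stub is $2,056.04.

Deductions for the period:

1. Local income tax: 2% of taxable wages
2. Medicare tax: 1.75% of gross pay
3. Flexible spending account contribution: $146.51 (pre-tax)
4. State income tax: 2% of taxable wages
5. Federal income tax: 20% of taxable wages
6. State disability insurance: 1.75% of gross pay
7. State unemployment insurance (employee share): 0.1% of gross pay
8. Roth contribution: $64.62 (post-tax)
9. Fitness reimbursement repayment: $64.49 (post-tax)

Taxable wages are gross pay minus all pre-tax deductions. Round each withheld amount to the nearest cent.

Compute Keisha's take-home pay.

$1,248.11

Flexible spending account contribution: $146.51
Taxable wages = $2,056.04 − $146.51 = $1,909.53
State income tax: $1,909.53 × 0.02 = $38.19
Federal income tax: $1,909.53 × 0.2 = $381.91
Local income tax: $1,909.53 × 0.02 = $38.19
Medicare tax: $2,056.04 × 0.0175 = $35.98
State unemployment insurance (employee share): $2,056.04 × 0.001 = $2.06
State disability insurance: $2,056.04 × 0.0175 = $35.98
Fitness reimbursement repayment: $64.49
Roth contribution: $64.62
Total deductions = $146.51 + $38.19 + $381.91 + $38.19 + $35.98 + $2.06 + $35.98 + $64.49 + $64.62 = $807.93
Net pay = $2,056.04 − $807.93 = $1,248.11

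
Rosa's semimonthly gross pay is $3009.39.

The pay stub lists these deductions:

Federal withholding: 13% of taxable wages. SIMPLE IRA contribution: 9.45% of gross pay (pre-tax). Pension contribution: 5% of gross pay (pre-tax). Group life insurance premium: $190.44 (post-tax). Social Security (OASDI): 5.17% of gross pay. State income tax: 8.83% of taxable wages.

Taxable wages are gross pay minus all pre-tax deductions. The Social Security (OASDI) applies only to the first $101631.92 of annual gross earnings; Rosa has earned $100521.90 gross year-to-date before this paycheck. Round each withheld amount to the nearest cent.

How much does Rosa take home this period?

$1764.68

Pension contribution: $3009.39 × 0.05 = $150.47
SIMPLE IRA contribution: $3009.39 × 0.0945 = $284.39
Pre-tax total = $150.47 + $284.39 = $434.86
Taxable wages = $3009.39 − $434.86 = $2574.53
Federal withholding: $2574.53 × 0.13 = $334.69
State income tax: $2574.53 × 0.0883 = $227.33
Social Security (OASDI): only $101631.92 − $100521.90 = $1110.02 of this check is subject → $1110.02 × 0.0517 = $57.39
Group life insurance premium: $190.44
Total deductions = $150.47 + $284.39 + $334.69 + $227.33 + $57.39 + $190.44 = $1244.71
Net pay = $3009.39 − $1244.71 = $1764.68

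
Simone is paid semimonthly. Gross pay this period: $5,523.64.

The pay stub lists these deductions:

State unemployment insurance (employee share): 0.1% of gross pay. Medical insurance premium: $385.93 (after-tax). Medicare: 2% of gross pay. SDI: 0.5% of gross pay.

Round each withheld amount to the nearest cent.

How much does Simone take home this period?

$4,994.10

Medicare: $5,523.64 × 0.02 = $110.47
State unemployment insurance (employee share): $5,523.64 × 0.001 = $5.52
SDI: $5,523.64 × 0.005 = $27.62
Medical insurance premium: $385.93
Total deductions = $110.47 + $5.52 + $27.62 + $385.93 = $529.54
Net pay = $5,523.64 − $529.54 = $4,994.10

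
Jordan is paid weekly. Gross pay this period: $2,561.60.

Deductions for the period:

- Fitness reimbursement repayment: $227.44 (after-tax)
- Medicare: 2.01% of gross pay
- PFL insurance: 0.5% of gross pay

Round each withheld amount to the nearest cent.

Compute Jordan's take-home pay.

$2,269.86

PFL insurance: $2,561.60 × 0.005 = $12.81
Medicare: $2,561.60 × 0.0201 = $51.49
Fitness reimbursement repayment: $227.44
Total deductions = $12.81 + $51.49 + $227.44 = $291.74
Net pay = $2,561.60 − $291.74 = $2,269.86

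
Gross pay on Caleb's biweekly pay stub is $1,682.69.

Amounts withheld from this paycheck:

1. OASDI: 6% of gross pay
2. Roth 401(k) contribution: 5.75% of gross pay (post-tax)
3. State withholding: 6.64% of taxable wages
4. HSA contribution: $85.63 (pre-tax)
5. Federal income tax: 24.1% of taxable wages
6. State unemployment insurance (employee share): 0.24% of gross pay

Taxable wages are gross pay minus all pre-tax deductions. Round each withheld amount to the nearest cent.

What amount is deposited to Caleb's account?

HSA contribution: $85.63
Taxable wages = $1,682.69 − $85.63 = $1,597.06
Federal income tax: $1,597.06 × 0.241 = $384.89
State withholding: $1,597.06 × 0.0664 = $106.04
State unemployment insurance (employee share): $1,682.69 × 0.0024 = $4.04
OASDI: $1,682.69 × 0.06 = $100.96
Roth 401(k) contribution: $1,682.69 × 0.0575 = $96.75
Total deductions = $85.63 + $384.89 + $106.04 + $4.04 + $100.96 + $96.75 = $778.31
Net pay = $1,682.69 − $778.31 = $904.38

$904.38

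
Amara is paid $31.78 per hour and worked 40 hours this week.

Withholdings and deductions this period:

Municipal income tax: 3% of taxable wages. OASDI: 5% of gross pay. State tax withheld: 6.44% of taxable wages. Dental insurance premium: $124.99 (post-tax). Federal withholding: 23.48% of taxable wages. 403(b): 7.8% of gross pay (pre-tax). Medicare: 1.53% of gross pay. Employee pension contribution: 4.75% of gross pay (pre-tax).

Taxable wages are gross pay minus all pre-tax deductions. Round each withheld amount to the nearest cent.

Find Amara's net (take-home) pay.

$537.71

Gross pay: 40 × $31.78 = $1,271.20
403(b): $1,271.20 × 0.078 = $99.15
Employee pension contribution: $1,271.20 × 0.0475 = $60.38
Pre-tax total = $99.15 + $60.38 = $159.53
Taxable wages = $1,271.20 − $159.53 = $1,111.67
Municipal income tax: $1,111.67 × 0.03 = $33.35
Federal withholding: $1,111.67 × 0.2348 = $261.02
State tax withheld: $1,111.67 × 0.0644 = $71.59
Medicare: $1,271.20 × 0.0153 = $19.45
OASDI: $1,271.20 × 0.05 = $63.56
Dental insurance premium: $124.99
Total deductions = $99.15 + $60.38 + $33.35 + $261.02 + $71.59 + $19.45 + $63.56 + $124.99 = $733.49
Net pay = $1,271.20 − $733.49 = $537.71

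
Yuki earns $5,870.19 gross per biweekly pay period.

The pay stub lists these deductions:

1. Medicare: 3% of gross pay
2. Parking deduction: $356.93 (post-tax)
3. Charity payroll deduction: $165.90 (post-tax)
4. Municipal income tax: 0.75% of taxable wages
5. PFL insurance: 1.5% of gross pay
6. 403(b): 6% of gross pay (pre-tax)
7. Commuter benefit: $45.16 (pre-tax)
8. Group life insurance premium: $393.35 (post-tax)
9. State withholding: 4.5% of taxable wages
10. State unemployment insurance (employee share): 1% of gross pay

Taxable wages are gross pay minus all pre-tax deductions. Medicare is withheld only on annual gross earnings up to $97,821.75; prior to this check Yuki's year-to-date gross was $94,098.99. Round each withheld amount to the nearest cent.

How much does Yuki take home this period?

$4,010.88

403(b): $5,870.19 × 0.06 = $352.21
Commuter benefit: $45.16
Pre-tax total = $352.21 + $45.16 = $397.37
Taxable wages = $5,870.19 − $397.37 = $5,472.82
Municipal income tax: $5,472.82 × 0.0075 = $41.05
State withholding: $5,472.82 × 0.045 = $246.28
PFL insurance: $5,870.19 × 0.015 = $88.05
Medicare: only $97,821.75 − $94,098.99 = $3,722.76 of this check is subject → $3,722.76 × 0.03 = $111.68
State unemployment insurance (employee share): $5,870.19 × 0.01 = $58.70
Parking deduction: $356.93
Charity payroll deduction: $165.90
Group life insurance premium: $393.35
Total deductions = $352.21 + $45.16 + $41.05 + $246.28 + $88.05 + $111.68 + $58.70 + $356.93 + $165.90 + $393.35 = $1,859.31
Net pay = $5,870.19 − $1,859.31 = $4,010.88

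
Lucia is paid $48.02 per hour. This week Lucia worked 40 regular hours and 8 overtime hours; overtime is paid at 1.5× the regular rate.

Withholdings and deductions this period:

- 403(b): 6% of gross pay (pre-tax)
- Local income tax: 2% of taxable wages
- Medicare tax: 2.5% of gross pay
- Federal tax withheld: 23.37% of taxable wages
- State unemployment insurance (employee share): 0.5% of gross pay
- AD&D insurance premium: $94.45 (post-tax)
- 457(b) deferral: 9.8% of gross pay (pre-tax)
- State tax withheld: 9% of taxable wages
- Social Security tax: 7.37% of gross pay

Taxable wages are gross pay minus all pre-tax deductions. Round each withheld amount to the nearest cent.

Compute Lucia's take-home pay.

$1,026.47

Regular pay: 40 × $48.02 = $1,920.80
Overtime pay: 8 × $48.02 × 1.5 = $576.24
Gross pay = $1,920.80 + $576.24 = $2,497.04
457(b) deferral: $2,497.04 × 0.098 = $244.71
403(b): $2,497.04 × 0.06 = $149.82
Pre-tax total = $244.71 + $149.82 = $394.53
Taxable wages = $2,497.04 − $394.53 = $2,102.51
Local income tax: $2,102.51 × 0.02 = $42.05
State tax withheld: $2,102.51 × 0.09 = $189.23
Federal tax withheld: $2,102.51 × 0.2337 = $491.36
Medicare tax: $2,497.04 × 0.025 = $62.43
Social Security tax: $2,497.04 × 0.0737 = $184.03
State unemployment insurance (employee share): $2,497.04 × 0.005 = $12.49
AD&D insurance premium: $94.45
Total deductions = $244.71 + $149.82 + $42.05 + $189.23 + $491.36 + $62.43 + $184.03 + $12.49 + $94.45 = $1,470.57
Net pay = $2,497.04 − $1,470.57 = $1,026.47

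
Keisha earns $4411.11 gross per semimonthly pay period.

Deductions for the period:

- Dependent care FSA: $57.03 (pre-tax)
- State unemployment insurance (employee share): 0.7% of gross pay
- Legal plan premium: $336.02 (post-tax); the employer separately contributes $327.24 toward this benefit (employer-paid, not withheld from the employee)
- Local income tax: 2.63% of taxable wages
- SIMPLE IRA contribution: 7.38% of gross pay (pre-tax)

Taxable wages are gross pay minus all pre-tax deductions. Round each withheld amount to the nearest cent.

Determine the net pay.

$3555.69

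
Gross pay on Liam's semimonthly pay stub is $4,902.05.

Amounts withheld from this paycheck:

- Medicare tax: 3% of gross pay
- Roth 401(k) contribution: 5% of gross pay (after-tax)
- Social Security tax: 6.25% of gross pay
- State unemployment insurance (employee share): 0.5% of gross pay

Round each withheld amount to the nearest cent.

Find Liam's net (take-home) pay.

$4,179.00

Social Security tax: $4,902.05 × 0.0625 = $306.38
Medicare tax: $4,902.05 × 0.03 = $147.06
State unemployment insurance (employee share): $4,902.05 × 0.005 = $24.51
Roth 401(k) contribution: $4,902.05 × 0.05 = $245.10
Total deductions = $306.38 + $147.06 + $24.51 + $245.10 = $723.05
Net pay = $4,902.05 − $723.05 = $4,179.00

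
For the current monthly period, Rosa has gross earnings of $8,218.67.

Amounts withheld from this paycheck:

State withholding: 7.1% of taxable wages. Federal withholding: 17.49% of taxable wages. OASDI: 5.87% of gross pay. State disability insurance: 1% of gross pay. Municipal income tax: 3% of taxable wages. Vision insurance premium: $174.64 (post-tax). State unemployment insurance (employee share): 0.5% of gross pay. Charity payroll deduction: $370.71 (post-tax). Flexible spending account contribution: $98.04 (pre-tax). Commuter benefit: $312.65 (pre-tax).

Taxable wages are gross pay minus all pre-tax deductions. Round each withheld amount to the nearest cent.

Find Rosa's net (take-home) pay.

Commuter benefit: $312.65
Flexible spending account contribution: $98.04
Pre-tax total = $312.65 + $98.04 = $410.69
Taxable wages = $8,218.67 − $410.69 = $7,807.98
Municipal income tax: $7,807.98 × 0.03 = $234.24
Federal withholding: $7,807.98 × 0.1749 = $1,365.62
State withholding: $7,807.98 × 0.071 = $554.37
OASDI: $8,218.67 × 0.0587 = $482.44
State unemployment insurance (employee share): $8,218.67 × 0.005 = $41.09
State disability insurance: $8,218.67 × 0.01 = $82.19
Vision insurance premium: $174.64
Charity payroll deduction: $370.71
Total deductions = $312.65 + $98.04 + $234.24 + $1,365.62 + $554.37 + $482.44 + $41.09 + $82.19 + $174.64 + $370.71 = $3,715.99
Net pay = $8,218.67 − $3,715.99 = $4,502.68

$4,502.68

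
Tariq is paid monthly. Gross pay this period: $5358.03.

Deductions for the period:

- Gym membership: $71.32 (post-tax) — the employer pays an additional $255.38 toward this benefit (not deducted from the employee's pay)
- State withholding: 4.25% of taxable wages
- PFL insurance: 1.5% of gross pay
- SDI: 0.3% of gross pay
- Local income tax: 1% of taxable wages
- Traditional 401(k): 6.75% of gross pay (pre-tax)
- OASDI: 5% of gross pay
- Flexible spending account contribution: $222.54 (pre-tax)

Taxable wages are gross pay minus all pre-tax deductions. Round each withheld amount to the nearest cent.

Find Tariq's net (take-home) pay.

Traditional 401(k): $5358.03 × 0.0675 = $361.67
Flexible spending account contribution: $222.54
Pre-tax total = $361.67 + $222.54 = $584.21
Taxable wages = $5358.03 − $584.21 = $4773.82
Local income tax: $4773.82 × 0.01 = $47.74
State withholding: $4773.82 × 0.0425 = $202.89
SDI: $5358.03 × 0.003 = $16.07
PFL insurance: $5358.03 × 0.015 = $80.37
OASDI: $5358.03 × 0.05 = $267.90
Gym membership: $71.32
(Employer's $255.38 toward gym membership is not withheld from the employee.)
Total deductions = $361.67 + $222.54 + $47.74 + $202.89 + $16.07 + $80.37 + $267.90 + $71.32 = $1270.50
Net pay = $5358.03 − $1270.50 = $4087.53

$4087.53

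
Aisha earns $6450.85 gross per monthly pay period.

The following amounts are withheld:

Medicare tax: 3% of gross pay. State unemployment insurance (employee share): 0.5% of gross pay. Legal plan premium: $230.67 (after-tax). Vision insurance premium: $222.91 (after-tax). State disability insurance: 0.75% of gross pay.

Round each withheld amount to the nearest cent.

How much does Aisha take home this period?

State unemployment insurance (employee share): $6450.85 × 0.005 = $32.25
Medicare tax: $6450.85 × 0.03 = $193.53
State disability insurance: $6450.85 × 0.0075 = $48.38
Vision insurance premium: $222.91
Legal plan premium: $230.67
Total deductions = $32.25 + $193.53 + $48.38 + $222.91 + $230.67 = $727.74
Net pay = $6450.85 − $727.74 = $5723.11

$5723.11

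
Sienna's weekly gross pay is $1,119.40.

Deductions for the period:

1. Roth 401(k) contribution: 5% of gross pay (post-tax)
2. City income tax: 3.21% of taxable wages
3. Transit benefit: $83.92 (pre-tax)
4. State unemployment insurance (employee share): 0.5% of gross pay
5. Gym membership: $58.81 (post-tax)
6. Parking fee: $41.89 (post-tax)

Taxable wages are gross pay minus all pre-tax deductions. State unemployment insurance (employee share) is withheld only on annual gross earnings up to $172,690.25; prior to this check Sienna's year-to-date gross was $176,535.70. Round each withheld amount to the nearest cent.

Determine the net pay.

$845.57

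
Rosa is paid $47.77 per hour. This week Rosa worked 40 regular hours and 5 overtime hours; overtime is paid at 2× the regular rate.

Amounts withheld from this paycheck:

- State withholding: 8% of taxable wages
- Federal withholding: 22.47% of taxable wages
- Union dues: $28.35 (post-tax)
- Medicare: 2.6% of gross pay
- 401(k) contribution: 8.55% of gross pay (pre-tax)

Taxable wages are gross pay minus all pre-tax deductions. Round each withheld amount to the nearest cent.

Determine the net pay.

Regular pay: 40 × $47.77 = $1,910.80
Overtime pay: 5 × $47.77 × 2 = $477.70
Gross pay = $1,910.80 + $477.70 = $2,388.50
401(k) contribution: $2,388.50 × 0.0855 = $204.22
Taxable wages = $2,388.50 − $204.22 = $2,184.28
State withholding: $2,184.28 × 0.08 = $174.74
Federal withholding: $2,184.28 × 0.2247 = $490.81
Medicare: $2,388.50 × 0.026 = $62.10
Union dues: $28.35
Total deductions = $204.22 + $174.74 + $490.81 + $62.10 + $28.35 = $960.22
Net pay = $2,388.50 − $960.22 = $1,428.28

$1,428.28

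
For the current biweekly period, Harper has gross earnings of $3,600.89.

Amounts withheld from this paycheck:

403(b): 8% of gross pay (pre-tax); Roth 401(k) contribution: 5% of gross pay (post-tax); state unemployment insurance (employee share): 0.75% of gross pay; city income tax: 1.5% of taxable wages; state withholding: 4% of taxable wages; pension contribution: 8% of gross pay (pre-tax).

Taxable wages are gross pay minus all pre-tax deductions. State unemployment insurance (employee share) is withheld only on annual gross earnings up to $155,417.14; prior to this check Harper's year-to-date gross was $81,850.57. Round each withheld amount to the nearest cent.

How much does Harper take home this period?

Pension contribution: $3,600.89 × 0.08 = $288.07
403(b): $3,600.89 × 0.08 = $288.07
Pre-tax total = $288.07 + $288.07 = $576.14
Taxable wages = $3,600.89 − $576.14 = $3,024.75
City income tax: $3,024.75 × 0.015 = $45.37
State withholding: $3,024.75 × 0.04 = $120.99
State unemployment insurance (employee share): cap not yet reached, full $3,600.89 is subject → $3,600.89 × 0.0075 = $27.01
Roth 401(k) contribution: $3,600.89 × 0.05 = $180.04
Total deductions = $288.07 + $288.07 + $45.37 + $120.99 + $27.01 + $180.04 = $949.55
Net pay = $3,600.89 − $949.55 = $2,651.34

$2,651.34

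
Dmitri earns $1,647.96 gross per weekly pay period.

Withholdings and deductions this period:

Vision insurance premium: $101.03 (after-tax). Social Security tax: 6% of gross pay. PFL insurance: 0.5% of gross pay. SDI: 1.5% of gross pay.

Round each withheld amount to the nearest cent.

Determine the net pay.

$1,415.09

PFL insurance: $1,647.96 × 0.005 = $8.24
Social Security tax: $1,647.96 × 0.06 = $98.88
SDI: $1,647.96 × 0.015 = $24.72
Vision insurance premium: $101.03
Total deductions = $8.24 + $98.88 + $24.72 + $101.03 = $232.87
Net pay = $1,647.96 − $232.87 = $1,415.09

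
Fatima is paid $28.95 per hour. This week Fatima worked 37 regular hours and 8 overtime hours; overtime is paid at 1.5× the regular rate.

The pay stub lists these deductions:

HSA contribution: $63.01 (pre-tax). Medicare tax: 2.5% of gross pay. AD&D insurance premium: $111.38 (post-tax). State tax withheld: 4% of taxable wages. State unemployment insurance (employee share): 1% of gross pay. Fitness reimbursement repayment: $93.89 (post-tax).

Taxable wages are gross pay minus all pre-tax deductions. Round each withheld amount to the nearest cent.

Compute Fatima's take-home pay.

$1046.40

Regular pay: 37 × $28.95 = $1071.15
Overtime pay: 8 × $28.95 × 1.5 = $347.40
Gross pay = $1071.15 + $347.40 = $1418.55
HSA contribution: $63.01
Taxable wages = $1418.55 − $63.01 = $1355.54
State tax withheld: $1355.54 × 0.04 = $54.22
State unemployment insurance (employee share): $1418.55 × 0.01 = $14.19
Medicare tax: $1418.55 × 0.025 = $35.46
Fitness reimbursement repayment: $93.89
AD&D insurance premium: $111.38
Total deductions = $63.01 + $54.22 + $14.19 + $35.46 + $93.89 + $111.38 = $372.15
Net pay = $1418.55 − $372.15 = $1046.40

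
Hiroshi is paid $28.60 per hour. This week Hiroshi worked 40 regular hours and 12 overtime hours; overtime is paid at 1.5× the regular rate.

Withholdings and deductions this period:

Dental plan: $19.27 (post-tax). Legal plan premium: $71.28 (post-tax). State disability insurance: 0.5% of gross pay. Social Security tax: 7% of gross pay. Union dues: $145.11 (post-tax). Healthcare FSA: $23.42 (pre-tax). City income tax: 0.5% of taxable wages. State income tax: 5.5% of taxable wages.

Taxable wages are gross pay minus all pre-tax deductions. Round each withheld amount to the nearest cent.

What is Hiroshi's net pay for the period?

$1,177.18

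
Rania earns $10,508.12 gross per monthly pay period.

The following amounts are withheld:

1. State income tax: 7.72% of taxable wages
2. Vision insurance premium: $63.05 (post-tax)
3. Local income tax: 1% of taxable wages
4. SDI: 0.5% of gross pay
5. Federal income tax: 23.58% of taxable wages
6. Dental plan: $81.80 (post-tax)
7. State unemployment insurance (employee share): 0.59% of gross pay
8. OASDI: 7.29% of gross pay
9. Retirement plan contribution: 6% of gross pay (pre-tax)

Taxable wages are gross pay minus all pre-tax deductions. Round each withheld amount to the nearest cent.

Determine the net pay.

$5,661.72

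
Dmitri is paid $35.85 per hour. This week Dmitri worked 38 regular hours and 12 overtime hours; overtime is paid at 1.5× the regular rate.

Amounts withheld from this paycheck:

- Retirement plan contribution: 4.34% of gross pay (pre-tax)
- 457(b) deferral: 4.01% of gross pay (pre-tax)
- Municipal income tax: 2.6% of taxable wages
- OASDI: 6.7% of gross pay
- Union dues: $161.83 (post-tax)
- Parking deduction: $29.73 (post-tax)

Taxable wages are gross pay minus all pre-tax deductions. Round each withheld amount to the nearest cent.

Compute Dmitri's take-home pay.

Regular pay: 38 × $35.85 = $1,362.30
Overtime pay: 12 × $35.85 × 1.5 = $645.30
Gross pay = $1,362.30 + $645.30 = $2,007.60
Retirement plan contribution: $2,007.60 × 0.0434 = $87.13
457(b) deferral: $2,007.60 × 0.0401 = $80.50
Pre-tax total = $87.13 + $80.50 = $167.63
Taxable wages = $2,007.60 − $167.63 = $1,839.97
Municipal income tax: $1,839.97 × 0.026 = $47.84
OASDI: $2,007.60 × 0.067 = $134.51
Union dues: $161.83
Parking deduction: $29.73
Total deductions = $87.13 + $80.50 + $47.84 + $134.51 + $161.83 + $29.73 = $541.54
Net pay = $2,007.60 − $541.54 = $1,466.06

$1,466.06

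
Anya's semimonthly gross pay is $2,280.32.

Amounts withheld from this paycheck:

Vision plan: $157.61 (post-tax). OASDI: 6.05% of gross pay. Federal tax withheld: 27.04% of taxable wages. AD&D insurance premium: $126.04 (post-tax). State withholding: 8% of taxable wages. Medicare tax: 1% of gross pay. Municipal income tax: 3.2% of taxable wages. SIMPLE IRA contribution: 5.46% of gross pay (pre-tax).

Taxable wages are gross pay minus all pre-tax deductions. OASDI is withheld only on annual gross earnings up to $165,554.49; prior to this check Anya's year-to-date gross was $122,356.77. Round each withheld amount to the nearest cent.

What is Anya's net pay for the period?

$887.02

SIMPLE IRA contribution: $2,280.32 × 0.0546 = $124.51
Taxable wages = $2,280.32 − $124.51 = $2,155.81
Municipal income tax: $2,155.81 × 0.032 = $68.99
Federal tax withheld: $2,155.81 × 0.2704 = $582.93
State withholding: $2,155.81 × 0.08 = $172.46
Medicare tax: $2,280.32 × 0.01 = $22.80
OASDI: cap not yet reached, full $2,280.32 is subject → $2,280.32 × 0.0605 = $137.96
Vision plan: $157.61
AD&D insurance premium: $126.04
Total deductions = $124.51 + $68.99 + $582.93 + $172.46 + $22.80 + $137.96 + $157.61 + $126.04 = $1,393.30
Net pay = $2,280.32 − $1,393.30 = $887.02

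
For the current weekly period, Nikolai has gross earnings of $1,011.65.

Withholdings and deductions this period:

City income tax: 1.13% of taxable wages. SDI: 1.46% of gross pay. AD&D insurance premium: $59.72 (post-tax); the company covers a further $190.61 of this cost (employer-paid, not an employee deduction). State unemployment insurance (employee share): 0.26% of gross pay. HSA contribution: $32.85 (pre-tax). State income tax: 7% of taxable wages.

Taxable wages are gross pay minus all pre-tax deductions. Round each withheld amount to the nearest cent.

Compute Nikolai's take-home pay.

$822.10

HSA contribution: $32.85
Taxable wages = $1,011.65 − $32.85 = $978.80
City income tax: $978.80 × 0.0113 = $11.06
State income tax: $978.80 × 0.07 = $68.52
State unemployment insurance (employee share): $1,011.65 × 0.0026 = $2.63
SDI: $1,011.65 × 0.0146 = $14.77
AD&D insurance premium: $59.72
(Employer's $190.61 toward AD&D insurance premium is not withheld from the employee.)
Total deductions = $32.85 + $11.06 + $68.52 + $2.63 + $14.77 + $59.72 = $189.55
Net pay = $1,011.65 − $189.55 = $822.10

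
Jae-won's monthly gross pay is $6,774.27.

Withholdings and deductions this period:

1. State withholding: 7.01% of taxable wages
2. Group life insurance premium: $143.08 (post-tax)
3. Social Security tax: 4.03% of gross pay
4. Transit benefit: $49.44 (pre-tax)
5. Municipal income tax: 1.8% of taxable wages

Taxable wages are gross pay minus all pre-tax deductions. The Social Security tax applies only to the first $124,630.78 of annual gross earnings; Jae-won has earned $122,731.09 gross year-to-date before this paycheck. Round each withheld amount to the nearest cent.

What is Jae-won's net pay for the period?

Transit benefit: $49.44
Taxable wages = $6,774.27 − $49.44 = $6,724.83
Municipal income tax: $6,724.83 × 0.018 = $121.05
State withholding: $6,724.83 × 0.0701 = $471.41
Social Security tax: only $124,630.78 − $122,731.09 = $1,899.69 of this check is subject → $1,899.69 × 0.0403 = $76.56
Group life insurance premium: $143.08
Total deductions = $49.44 + $121.05 + $471.41 + $76.56 + $143.08 = $861.54
Net pay = $6,774.27 − $861.54 = $5,912.73

$5,912.73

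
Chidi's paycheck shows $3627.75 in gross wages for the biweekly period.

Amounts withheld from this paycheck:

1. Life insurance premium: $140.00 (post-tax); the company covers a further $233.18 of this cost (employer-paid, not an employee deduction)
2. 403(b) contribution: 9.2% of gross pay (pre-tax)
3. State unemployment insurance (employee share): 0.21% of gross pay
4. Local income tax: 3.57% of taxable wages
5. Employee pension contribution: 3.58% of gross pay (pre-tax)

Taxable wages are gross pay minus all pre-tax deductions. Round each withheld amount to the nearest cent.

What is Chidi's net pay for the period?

403(b) contribution: $3627.75 × 0.092 = $333.75
Employee pension contribution: $3627.75 × 0.0358 = $129.87
Pre-tax total = $333.75 + $129.87 = $463.62
Taxable wages = $3627.75 − $463.62 = $3164.13
Local income tax: $3164.13 × 0.0357 = $112.96
State unemployment insurance (employee share): $3627.75 × 0.0021 = $7.62
Life insurance premium: $140.00
(Employer's $233.18 toward life insurance premium is not withheld from the employee.)
Total deductions = $333.75 + $129.87 + $112.96 + $7.62 + $140.00 = $724.20
Net pay = $3627.75 − $724.20 = $2903.55

$2903.55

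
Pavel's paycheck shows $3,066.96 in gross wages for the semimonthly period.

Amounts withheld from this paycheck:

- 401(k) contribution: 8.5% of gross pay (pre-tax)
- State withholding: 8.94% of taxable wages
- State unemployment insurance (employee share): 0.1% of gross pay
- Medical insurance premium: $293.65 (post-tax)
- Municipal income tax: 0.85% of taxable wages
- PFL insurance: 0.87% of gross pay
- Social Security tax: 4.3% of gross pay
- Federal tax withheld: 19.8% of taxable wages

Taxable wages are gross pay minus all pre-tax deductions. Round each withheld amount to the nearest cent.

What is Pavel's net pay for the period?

$1,520.62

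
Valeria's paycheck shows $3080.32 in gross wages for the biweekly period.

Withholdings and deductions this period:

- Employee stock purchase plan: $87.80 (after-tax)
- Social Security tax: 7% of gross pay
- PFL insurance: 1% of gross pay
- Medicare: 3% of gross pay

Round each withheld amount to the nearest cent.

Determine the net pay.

Medicare: $3080.32 × 0.03 = $92.41
Social Security tax: $3080.32 × 0.07 = $215.62
PFL insurance: $3080.32 × 0.01 = $30.80
Employee stock purchase plan: $87.80
Total deductions = $92.41 + $215.62 + $30.80 + $87.80 = $426.63
Net pay = $3080.32 − $426.63 = $2653.69

$2653.69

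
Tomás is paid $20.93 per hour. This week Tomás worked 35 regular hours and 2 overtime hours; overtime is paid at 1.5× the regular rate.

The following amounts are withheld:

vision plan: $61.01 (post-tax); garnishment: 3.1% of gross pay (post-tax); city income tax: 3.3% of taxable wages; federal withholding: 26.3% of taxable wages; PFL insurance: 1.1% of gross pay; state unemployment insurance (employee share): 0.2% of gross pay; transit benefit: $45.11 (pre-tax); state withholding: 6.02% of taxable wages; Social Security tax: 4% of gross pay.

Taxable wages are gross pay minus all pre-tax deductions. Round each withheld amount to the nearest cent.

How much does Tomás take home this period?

$355.18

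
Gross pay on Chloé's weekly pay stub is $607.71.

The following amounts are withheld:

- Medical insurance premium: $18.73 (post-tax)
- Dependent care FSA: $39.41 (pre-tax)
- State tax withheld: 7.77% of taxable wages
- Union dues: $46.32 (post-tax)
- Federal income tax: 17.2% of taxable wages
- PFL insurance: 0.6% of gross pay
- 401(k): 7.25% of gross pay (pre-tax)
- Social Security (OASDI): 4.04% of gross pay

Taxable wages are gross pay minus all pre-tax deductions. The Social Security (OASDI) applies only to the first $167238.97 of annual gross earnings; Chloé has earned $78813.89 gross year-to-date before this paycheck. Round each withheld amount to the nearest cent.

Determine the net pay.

$300.09

401(k): $607.71 × 0.0725 = $44.06
Dependent care FSA: $39.41
Pre-tax total = $44.06 + $39.41 = $83.47
Taxable wages = $607.71 − $83.47 = $524.24
Federal income tax: $524.24 × 0.172 = $90.17
State tax withheld: $524.24 × 0.0777 = $40.73
Social Security (OASDI): cap not yet reached, full $607.71 is subject → $607.71 × 0.0404 = $24.55
PFL insurance: $607.71 × 0.006 = $3.65
Medical insurance premium: $18.73
Union dues: $46.32
Total deductions = $44.06 + $39.41 + $90.17 + $40.73 + $24.55 + $3.65 + $18.73 + $46.32 = $307.62
Net pay = $607.71 − $307.62 = $300.09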